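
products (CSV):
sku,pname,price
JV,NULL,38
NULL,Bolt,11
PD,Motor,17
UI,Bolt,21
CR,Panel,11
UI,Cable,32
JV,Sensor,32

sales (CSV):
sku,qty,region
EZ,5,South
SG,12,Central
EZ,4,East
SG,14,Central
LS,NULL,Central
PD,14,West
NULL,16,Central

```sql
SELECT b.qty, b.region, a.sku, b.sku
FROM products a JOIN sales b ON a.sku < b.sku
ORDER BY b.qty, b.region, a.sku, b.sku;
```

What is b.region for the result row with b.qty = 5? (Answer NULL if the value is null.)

INNER JOIN keeps only pairs where the ON condition holds.
Matching on a.sku < b.sku. A NULL in a compared column never satisfies the condition.
- sku=JV: 4 matching b row(s), so 4 row(s) emitted.
- sku=NULL: no matching b row, dropped.
- sku=PD: 2 matching b row(s), so 2 row(s) emitted.
- sku=UI: no matching b row, dropped.
- sku=CR: 6 matching b row(s), so 6 row(s) emitted.
- sku=UI: no matching b row, dropped.
- sku=JV: 4 matching b row(s), so 4 row(s) emitted.

South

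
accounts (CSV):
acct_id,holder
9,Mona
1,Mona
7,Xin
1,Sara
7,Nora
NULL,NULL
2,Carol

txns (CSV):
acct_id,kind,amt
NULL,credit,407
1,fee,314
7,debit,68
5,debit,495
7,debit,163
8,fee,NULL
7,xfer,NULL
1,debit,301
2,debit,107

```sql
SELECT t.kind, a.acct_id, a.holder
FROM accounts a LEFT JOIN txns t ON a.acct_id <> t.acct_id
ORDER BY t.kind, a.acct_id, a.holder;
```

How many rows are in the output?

38

LEFT JOIN keeps every row from `accounts`; unmatched rows get NULL for `txns`'s columns.
Matching on a.acct_id <> t.acct_id. A NULL in a compared column never satisfies the condition.
- acct_id=9: 8 matching t row(s), so 8 row(s) emitted.
- acct_id=1: 6 matching t row(s), so 6 row(s) emitted.
- acct_id=7: 5 matching t row(s), so 5 row(s) emitted.
- acct_id=1: 6 matching t row(s), so 6 row(s) emitted.
- acct_id=7: 5 matching t row(s), so 5 row(s) emitted.
- acct_id=NULL: no t row matches, row kept with t columns NULL.
- acct_id=2: 7 matching t row(s), so 7 row(s) emitted.
Total: 37 matched + 1 padded = 38 rows.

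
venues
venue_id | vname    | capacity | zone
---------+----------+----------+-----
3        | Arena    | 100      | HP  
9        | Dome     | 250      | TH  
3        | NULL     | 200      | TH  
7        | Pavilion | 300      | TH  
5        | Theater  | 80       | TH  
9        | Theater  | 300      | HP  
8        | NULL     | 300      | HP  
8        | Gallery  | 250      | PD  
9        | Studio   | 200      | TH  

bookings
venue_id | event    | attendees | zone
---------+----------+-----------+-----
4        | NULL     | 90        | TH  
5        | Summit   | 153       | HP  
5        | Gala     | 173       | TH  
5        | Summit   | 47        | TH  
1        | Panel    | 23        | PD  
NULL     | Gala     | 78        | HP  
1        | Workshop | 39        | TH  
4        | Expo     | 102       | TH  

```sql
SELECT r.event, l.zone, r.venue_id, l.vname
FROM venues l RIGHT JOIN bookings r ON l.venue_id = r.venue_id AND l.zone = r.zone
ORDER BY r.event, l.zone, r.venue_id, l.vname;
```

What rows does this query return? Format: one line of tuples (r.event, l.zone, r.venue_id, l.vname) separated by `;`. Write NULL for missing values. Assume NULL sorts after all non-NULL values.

RIGHT JOIN keeps every row from `bookings`; unmatched rows get NULL for `venues`'s columns.
Matching on l.venue_id = r.venue_id AND l.zone = r.zone. A NULL in a compared column never satisfies the condition.
- l[0] venue_id=3, zone=HP → no match.
- l[1] venue_id=9, zone=TH → no match.
- l[2] venue_id=3, zone=TH → no match.
- l[3] venue_id=7, zone=TH → no match.
- l[4] venue_id=5, zone=TH → 2 match(es) in r → 2 row(s).
- l[5] venue_id=9, zone=HP → no match.
- l[6] venue_id=8, zone=HP → no match.
- l[7] venue_id=8, zone=PD → no match.
- l[8] venue_id=9, zone=TH → no match.
- plus 6 unmatched r row(s), each kept with NULL l columns.
After projecting and ordering:
r.event | l.zone | r.venue_id | l.vname
Expo | NULL | 4 | NULL
Gala | TH | 5 | Theater
Gala | NULL | NULL | NULL
Panel | NULL | 1 | NULL
Summit | TH | 5 | Theater
Summit | NULL | 5 | NULL
Workshop | NULL | 1 | NULL
NULL | NULL | 4 | NULL

(Expo, NULL, 4, NULL); (Gala, TH, 5, Theater); (Gala, NULL, NULL, NULL); (Panel, NULL, 1, NULL); (Summit, TH, 5, Theater); (Summit, NULL, 5, NULL); (Workshop, NULL, 1, NULL); (NULL, NULL, 4, NULL)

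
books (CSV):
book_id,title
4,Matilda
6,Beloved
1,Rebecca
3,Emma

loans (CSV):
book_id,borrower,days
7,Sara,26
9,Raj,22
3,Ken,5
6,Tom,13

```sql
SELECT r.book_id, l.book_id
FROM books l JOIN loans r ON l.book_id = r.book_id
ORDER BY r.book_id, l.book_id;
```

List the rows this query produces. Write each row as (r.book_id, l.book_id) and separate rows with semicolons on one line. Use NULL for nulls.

INNER JOIN keeps only pairs where the ON condition holds.
Matching on l.book_id = r.book_id.
Matched pairs: 2.

(3, 3); (6, 6)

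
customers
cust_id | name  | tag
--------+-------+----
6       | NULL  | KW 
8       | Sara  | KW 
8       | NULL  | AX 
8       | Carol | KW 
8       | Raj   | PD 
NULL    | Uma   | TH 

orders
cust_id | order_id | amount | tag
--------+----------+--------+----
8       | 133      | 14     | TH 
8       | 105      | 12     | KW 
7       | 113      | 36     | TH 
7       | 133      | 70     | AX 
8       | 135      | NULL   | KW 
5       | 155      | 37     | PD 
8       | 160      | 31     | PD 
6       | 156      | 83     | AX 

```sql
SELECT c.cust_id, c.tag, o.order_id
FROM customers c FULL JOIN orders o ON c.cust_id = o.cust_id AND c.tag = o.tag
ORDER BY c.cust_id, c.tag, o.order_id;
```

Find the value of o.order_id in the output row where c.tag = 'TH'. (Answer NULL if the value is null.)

FULL OUTER JOIN keeps every row from both sides; unmatched rows get NULL for the other side's columns.
Matching on c.cust_id = o.cust_id AND c.tag = o.tag. A NULL in a compared column never satisfies the condition.
- c[0] cust_id=6, tag=KW → no match; kept with NULLs on the o side.
- c[1] cust_id=8, tag=KW → 2 match(es) in o → 2 row(s).
- c[2] cust_id=8, tag=AX → no match; kept with NULLs on the o side.
- c[3] cust_id=8, tag=KW → 2 match(es) in o → 2 row(s).
- c[4] cust_id=8, tag=PD → 1 match(es) in o → 1 row(s).
- c[5] cust_id=NULL, tag=TH → no match; kept with NULLs on the o side.
- 5 o row(s) had no c match → kept, c columns NULL.

NULL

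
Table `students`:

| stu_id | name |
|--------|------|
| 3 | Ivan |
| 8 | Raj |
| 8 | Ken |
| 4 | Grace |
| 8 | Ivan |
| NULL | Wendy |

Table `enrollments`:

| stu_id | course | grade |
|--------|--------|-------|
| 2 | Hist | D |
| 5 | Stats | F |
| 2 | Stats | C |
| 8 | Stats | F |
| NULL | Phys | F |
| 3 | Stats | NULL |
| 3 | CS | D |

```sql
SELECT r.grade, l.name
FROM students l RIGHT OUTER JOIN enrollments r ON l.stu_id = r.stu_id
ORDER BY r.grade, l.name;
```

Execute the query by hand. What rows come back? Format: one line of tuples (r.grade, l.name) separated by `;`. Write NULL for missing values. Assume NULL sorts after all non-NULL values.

RIGHT JOIN keeps every row from `enrollments`; unmatched rows get NULL for `students`'s columns.
Matching on l.stu_id = r.stu_id. A NULL in a compared column never satisfies the condition.
- l row (stu_id=3): matches 2 r row(s) → 2 output row(s).
- l row (stu_id=8): matches 1 r row(s) → 1 output row(s).
- l row (stu_id=8): matches 1 r row(s) → 1 output row(s).
- l row (stu_id=4): no match.
- l row (stu_id=8): matches 1 r row(s) → 1 output row(s).
- l row (stu_id=NULL): no match.
- plus 4 unmatched r row(s), each kept with NULL l columns.
After projecting and ordering:
r.grade | l.name
C | NULL
D | Ivan
D | NULL
F | Ivan
F | Ken
F | Raj
F | NULL
F | NULL
NULL | Ivan

(C, NULL); (D, Ivan); (D, NULL); (F, Ivan); (F, Ken); (F, Raj); (F, NULL); (F, NULL); (NULL, Ivan)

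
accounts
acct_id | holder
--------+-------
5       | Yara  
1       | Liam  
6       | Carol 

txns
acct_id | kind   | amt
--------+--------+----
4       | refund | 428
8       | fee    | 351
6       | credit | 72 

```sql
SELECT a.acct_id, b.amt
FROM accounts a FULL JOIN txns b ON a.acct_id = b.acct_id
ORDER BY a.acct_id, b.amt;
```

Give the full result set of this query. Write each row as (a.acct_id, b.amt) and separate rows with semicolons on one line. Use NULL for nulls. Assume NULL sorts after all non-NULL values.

FULL OUTER JOIN keeps every row from both sides; unmatched rows get NULL for the other side's columns.
Matching on a.acct_id = b.acct_id.
Matched pairs: 1; unmatched a rows kept: 2; unmatched b rows kept: 2.

(1, NULL); (5, NULL); (6, 72); (NULL, 351); (NULL, 428)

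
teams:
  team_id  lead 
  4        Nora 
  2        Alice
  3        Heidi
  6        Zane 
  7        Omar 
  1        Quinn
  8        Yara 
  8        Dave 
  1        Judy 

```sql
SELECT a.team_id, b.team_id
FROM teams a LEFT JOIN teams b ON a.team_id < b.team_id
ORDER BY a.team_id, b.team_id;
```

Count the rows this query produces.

LEFT JOIN keeps every row from `teams a`; unmatched rows get NULL for `teams b`'s columns.
Matching on a.team_id < b.team_id.
Matched pairs: 34; unmatched a rows kept: 2.
Total: 34 matched + 2 padded = 36 rows.

36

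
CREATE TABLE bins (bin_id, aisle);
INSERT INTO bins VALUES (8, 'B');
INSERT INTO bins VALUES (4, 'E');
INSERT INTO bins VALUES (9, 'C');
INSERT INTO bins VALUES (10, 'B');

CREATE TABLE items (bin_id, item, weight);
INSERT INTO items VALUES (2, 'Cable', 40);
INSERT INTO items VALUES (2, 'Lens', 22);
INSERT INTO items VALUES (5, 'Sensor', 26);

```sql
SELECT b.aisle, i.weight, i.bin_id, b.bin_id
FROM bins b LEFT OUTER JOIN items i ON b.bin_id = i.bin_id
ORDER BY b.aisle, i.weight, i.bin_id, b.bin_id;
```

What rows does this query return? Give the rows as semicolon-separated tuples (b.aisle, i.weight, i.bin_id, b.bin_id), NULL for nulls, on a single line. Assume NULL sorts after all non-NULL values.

(B, NULL, NULL, 8); (B, NULL, NULL, 10); (C, NULL, NULL, 9); (E, NULL, NULL, 4)

LEFT JOIN keeps every row from `bins`; unmatched rows get NULL for `items`'s columns.
Matching on b.bin_id = i.bin_id.
Matched pairs: 0; unmatched b rows kept: 4.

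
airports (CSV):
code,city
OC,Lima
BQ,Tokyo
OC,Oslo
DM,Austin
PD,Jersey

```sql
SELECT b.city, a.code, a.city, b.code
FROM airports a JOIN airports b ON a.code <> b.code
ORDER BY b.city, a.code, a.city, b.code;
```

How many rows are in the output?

INNER JOIN keeps only pairs where the ON condition holds.
Matching on a.code <> b.code.
- a row (code=OC): matches 3 b row(s) → 3 output row(s).
- a row (code=BQ): matches 4 b row(s) → 4 output row(s).
- a row (code=OC): matches 3 b row(s) → 3 output row(s).
- a row (code=DM): matches 4 b row(s) → 4 output row(s).
- a row (code=PD): matches 4 b row(s) → 4 output row(s).
Total: 18 rows.

18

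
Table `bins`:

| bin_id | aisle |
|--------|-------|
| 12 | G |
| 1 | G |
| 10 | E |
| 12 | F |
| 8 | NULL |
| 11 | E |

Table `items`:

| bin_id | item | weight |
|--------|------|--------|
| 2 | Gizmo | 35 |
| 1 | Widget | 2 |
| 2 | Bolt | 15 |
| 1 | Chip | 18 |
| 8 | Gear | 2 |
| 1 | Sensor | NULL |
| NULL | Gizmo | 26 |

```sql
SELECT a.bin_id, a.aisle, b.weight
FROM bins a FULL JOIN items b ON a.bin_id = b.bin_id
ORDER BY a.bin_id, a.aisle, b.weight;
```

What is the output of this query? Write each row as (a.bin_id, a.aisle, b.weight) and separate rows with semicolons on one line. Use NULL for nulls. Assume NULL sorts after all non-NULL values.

(1, G, 2); (1, G, 18); (1, G, NULL); (8, NULL, 2); (10, E, NULL); (11, E, NULL); (12, F, NULL); (12, G, NULL); (NULL, NULL, 15); (NULL, NULL, 26); (NULL, NULL, 35)

FULL OUTER JOIN keeps every row from both sides; unmatched rows get NULL for the other side's columns.
Matching on a.bin_id = b.bin_id. A NULL in a compared column never satisfies the condition.
Matched pairs: 4; unmatched a rows kept: 4; unmatched b rows kept: 3.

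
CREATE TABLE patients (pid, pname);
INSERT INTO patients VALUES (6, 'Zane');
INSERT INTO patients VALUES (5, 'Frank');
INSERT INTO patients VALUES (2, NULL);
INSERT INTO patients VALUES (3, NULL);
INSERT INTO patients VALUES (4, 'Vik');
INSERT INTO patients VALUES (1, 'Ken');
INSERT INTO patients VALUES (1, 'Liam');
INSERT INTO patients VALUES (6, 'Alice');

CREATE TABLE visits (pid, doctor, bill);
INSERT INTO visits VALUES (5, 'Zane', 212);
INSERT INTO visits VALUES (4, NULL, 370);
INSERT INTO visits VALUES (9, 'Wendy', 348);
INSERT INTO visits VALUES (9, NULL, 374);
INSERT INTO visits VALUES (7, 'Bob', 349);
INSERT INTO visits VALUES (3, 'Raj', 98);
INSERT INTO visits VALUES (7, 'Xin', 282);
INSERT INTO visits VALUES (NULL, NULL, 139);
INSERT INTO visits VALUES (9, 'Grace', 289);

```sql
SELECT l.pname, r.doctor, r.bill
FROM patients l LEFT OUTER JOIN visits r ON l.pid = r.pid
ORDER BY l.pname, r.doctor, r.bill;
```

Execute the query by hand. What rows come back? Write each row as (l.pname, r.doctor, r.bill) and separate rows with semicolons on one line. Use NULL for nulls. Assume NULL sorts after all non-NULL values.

LEFT JOIN keeps every row from `patients`; unmatched rows get NULL for `visits`'s columns.
Matching on l.pid = r.pid. A NULL in a compared column never satisfies the condition.
- l[0] pid=6 → no match; kept with NULLs on the r side.
- l[1] pid=5 → 1 match(es) in r → 1 row(s).
- l[2] pid=2 → no match; kept with NULLs on the r side.
- l[3] pid=3 → 1 match(es) in r → 1 row(s).
- l[4] pid=4 → 1 match(es) in r → 1 row(s).
- l[5] pid=1 → no match; kept with NULLs on the r side.
- l[6] pid=1 → no match; kept with NULLs on the r side.
- l[7] pid=6 → no match; kept with NULLs on the r side.
After projecting and ordering:
l.pname | r.doctor | r.bill
Alice | NULL | NULL
Frank | Zane | 212
Ken | NULL | NULL
Liam | NULL | NULL
Vik | NULL | 370
Zane | NULL | NULL
NULL | Raj | 98
NULL | NULL | NULL

(Alice, NULL, NULL); (Frank, Zane, 212); (Ken, NULL, NULL); (Liam, NULL, NULL); (Vik, NULL, 370); (Zane, NULL, NULL); (NULL, Raj, 98); (NULL, NULL, NULL)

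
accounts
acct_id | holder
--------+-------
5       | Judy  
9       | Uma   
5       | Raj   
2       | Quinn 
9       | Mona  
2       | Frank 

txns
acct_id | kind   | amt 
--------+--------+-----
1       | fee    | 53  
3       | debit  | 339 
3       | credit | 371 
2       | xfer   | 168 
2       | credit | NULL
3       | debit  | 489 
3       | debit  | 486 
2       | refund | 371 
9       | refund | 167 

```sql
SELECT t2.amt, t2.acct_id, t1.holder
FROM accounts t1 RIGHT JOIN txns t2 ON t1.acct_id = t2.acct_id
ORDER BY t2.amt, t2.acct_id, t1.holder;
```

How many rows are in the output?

RIGHT JOIN keeps every row from `txns`; unmatched rows get NULL for `accounts`'s columns.
Matching on t1.acct_id = t2.acct_id.
- acct_id=5: no matching t2 row.
- acct_id=9: 1 matching t2 row(s), so 1 row(s) emitted.
- acct_id=5: no matching t2 row.
- acct_id=2: 3 matching t2 row(s), so 3 row(s) emitted.
- acct_id=9: 1 matching t2 row(s), so 1 row(s) emitted.
- acct_id=2: 3 matching t2 row(s), so 3 row(s) emitted.
- 5 row(s) from t2 found no t1 partner → padded with NULL.
Total: 8 matched + 5 padded = 13 rows.

13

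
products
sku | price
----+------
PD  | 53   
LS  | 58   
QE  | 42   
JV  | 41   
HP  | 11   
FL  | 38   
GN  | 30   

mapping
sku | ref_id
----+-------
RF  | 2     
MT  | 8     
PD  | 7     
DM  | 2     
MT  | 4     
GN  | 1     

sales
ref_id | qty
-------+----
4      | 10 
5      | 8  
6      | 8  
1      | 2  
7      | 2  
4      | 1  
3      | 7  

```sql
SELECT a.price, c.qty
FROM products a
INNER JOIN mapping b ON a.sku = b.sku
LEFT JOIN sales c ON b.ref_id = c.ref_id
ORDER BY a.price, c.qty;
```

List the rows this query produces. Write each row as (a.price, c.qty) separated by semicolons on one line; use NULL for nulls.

(30, 2); (53, 2)

Evaluate left to right. First `products a INNER JOIN mapping b` on sku: 2 row(s).
Then LEFT JOIN `sales c` on ref_id: each of those 2 rows is kept; rows whose b.ref_id has no match in c get NULL for c's columns.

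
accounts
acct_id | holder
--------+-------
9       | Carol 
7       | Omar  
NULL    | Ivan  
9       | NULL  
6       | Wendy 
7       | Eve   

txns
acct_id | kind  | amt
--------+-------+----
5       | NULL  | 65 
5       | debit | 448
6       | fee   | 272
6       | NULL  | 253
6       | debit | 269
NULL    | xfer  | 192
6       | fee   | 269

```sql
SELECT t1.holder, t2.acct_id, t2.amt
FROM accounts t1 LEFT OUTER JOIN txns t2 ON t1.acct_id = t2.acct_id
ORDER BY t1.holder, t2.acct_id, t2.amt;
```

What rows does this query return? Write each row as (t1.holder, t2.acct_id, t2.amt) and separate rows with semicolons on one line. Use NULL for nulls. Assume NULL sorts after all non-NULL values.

LEFT JOIN keeps every row from `accounts`; unmatched rows get NULL for `txns`'s columns.
Matching on t1.acct_id = t2.acct_id. A NULL in a compared column never satisfies the condition.
Matched pairs: 4; unmatched t1 rows kept: 5.

(Carol, NULL, NULL); (Eve, NULL, NULL); (Ivan, NULL, NULL); (Omar, NULL, NULL); (Wendy, 6, 253); (Wendy, 6, 269); (Wendy, 6, 269); (Wendy, 6, 272); (NULL, NULL, NULL)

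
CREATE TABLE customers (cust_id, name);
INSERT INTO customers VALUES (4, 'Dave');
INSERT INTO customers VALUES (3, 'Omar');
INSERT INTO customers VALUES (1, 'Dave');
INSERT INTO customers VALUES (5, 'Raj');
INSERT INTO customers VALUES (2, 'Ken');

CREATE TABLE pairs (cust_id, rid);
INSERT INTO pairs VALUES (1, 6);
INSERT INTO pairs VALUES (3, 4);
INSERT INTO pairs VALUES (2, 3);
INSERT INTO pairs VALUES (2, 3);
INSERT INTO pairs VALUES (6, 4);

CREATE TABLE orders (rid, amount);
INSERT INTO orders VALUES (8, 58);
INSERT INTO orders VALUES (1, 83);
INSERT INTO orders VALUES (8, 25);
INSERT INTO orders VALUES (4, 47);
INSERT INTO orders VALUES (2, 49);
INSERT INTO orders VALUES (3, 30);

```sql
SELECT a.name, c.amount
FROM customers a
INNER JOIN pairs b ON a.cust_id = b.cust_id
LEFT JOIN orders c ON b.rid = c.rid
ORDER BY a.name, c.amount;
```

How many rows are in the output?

4

Joins associate left-to-right: customers INNER JOIN pairs on cust_id gives 4 intermediate row(s).
Then LEFT JOIN `orders c` on rid: each of those 4 rows is kept; rows whose b.rid has no match in c get NULL for c's columns.
Result: 4 row(s).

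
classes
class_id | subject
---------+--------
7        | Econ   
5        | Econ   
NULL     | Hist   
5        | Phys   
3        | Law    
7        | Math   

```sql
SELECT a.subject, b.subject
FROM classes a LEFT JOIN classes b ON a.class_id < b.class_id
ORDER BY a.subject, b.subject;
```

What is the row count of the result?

11

LEFT JOIN keeps every row from `classes a`; unmatched rows get NULL for `classes b`'s columns.
Matching on a.class_id < b.class_id. A NULL in a compared column never satisfies the condition.
Matched pairs: 8; unmatched a rows kept: 3.
Total: 8 matched + 3 padded = 11 rows.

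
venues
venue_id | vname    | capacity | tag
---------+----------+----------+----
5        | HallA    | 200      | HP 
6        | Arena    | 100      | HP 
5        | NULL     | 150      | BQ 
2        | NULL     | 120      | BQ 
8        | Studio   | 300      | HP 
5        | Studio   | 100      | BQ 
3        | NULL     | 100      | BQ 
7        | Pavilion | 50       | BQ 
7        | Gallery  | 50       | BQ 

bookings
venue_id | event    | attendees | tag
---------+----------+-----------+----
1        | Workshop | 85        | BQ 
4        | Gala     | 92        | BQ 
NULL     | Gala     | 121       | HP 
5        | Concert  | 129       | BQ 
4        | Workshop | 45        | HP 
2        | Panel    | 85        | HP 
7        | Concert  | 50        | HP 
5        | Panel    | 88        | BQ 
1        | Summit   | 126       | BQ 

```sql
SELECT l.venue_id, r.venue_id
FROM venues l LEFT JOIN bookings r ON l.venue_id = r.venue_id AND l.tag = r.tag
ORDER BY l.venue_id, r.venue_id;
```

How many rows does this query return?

11

LEFT JOIN keeps every row from `venues`; unmatched rows get NULL for `bookings`'s columns.
Matching on l.venue_id = r.venue_id AND l.tag = r.tag. A NULL in a compared column never satisfies the condition.
- l[0] venue_id=5, tag=HP → no match; kept with NULLs on the r side.
- l[1] venue_id=6, tag=HP → no match; kept with NULLs on the r side.
- l[2] venue_id=5, tag=BQ → 2 match(es) in r → 2 row(s).
- l[3] venue_id=2, tag=BQ → no match; kept with NULLs on the r side.
- l[4] venue_id=8, tag=HP → no match; kept with NULLs on the r side.
- l[5] venue_id=5, tag=BQ → 2 match(es) in r → 2 row(s).
- l[6] venue_id=3, tag=BQ → no match; kept with NULLs on the r side.
- l[7] venue_id=7, tag=BQ → no match; kept with NULLs on the r side.
- l[8] venue_id=7, tag=BQ → no match; kept with NULLs on the r side.
Total: 4 matched + 7 padded = 11 rows.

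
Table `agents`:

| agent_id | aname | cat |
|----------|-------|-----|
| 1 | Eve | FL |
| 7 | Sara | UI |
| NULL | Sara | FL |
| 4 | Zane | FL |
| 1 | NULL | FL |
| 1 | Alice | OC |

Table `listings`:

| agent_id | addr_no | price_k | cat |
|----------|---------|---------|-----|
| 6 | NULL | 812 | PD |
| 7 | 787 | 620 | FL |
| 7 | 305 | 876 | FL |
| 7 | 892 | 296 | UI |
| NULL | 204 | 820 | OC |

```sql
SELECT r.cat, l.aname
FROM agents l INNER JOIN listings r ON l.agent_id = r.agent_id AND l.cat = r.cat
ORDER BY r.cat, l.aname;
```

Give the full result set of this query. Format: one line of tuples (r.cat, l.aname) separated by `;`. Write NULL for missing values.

INNER JOIN keeps only pairs where the ON condition holds.
Matching on l.agent_id = r.agent_id AND l.cat = r.cat. A NULL in a compared column never satisfies the condition.
Matched pairs: 1.

(UI, Sara)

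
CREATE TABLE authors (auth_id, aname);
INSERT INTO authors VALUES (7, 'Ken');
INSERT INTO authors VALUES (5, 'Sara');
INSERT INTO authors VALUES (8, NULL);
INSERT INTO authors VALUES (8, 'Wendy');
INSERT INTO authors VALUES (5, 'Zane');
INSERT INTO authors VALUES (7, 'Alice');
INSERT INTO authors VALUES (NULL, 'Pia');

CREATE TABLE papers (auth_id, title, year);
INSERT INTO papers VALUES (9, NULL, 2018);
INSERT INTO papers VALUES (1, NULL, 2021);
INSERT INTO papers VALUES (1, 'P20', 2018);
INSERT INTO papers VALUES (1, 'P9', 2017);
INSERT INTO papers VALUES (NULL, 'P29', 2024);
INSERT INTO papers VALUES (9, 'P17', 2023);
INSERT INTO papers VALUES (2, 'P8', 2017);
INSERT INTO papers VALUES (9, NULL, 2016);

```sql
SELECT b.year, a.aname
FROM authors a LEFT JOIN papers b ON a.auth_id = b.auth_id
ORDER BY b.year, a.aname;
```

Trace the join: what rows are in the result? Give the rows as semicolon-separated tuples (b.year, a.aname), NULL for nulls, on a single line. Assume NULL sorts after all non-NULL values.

LEFT JOIN keeps every row from `authors`; unmatched rows get NULL for `papers`'s columns.
Matching on a.auth_id = b.auth_id. A NULL in a compared column never satisfies the condition.
- a[0] auth_id=7 → no match; kept with NULLs on the b side.
- a[1] auth_id=5 → no match; kept with NULLs on the b side.
- a[2] auth_id=8 → no match; kept with NULLs on the b side.
- a[3] auth_id=8 → no match; kept with NULLs on the b side.
- a[4] auth_id=5 → no match; kept with NULLs on the b side.
- a[5] auth_id=7 → no match; kept with NULLs on the b side.
- a[6] auth_id=NULL → no match; kept with NULLs on the b side.
After projecting and ordering:
b.year | a.aname
NULL | Alice
NULL | Ken
NULL | Pia
NULL | Sara
NULL | Wendy
NULL | Zane
NULL | NULL

(NULL, Alice); (NULL, Ken); (NULL, Pia); (NULL, Sara); (NULL, Wendy); (NULL, Zane); (NULL, NULL)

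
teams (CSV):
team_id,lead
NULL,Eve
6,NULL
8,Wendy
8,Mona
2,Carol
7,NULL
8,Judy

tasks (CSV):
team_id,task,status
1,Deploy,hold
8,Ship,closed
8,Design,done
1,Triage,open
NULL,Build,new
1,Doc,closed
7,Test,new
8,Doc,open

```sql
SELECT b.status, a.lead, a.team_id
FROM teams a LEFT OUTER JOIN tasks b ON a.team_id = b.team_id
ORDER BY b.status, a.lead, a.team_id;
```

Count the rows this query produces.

LEFT JOIN keeps every row from `teams`; unmatched rows get NULL for `tasks`'s columns.
Matching on a.team_id = b.team_id. A NULL in a compared column never satisfies the condition.
- a (team_id=NULL) has no partner → padded with NULL.
- a (team_id=6) has no partner → padded with NULL.
- a (team_id=8) pairs with 3 row(s) of b.
- a (team_id=8) pairs with 3 row(s) of b.
- a (team_id=2) has no partner → padded with NULL.
- a (team_id=7) pairs with 1 row(s) of b.
- a (team_id=8) pairs with 3 row(s) of b.
Total: 10 matched + 3 padded = 13 rows.

13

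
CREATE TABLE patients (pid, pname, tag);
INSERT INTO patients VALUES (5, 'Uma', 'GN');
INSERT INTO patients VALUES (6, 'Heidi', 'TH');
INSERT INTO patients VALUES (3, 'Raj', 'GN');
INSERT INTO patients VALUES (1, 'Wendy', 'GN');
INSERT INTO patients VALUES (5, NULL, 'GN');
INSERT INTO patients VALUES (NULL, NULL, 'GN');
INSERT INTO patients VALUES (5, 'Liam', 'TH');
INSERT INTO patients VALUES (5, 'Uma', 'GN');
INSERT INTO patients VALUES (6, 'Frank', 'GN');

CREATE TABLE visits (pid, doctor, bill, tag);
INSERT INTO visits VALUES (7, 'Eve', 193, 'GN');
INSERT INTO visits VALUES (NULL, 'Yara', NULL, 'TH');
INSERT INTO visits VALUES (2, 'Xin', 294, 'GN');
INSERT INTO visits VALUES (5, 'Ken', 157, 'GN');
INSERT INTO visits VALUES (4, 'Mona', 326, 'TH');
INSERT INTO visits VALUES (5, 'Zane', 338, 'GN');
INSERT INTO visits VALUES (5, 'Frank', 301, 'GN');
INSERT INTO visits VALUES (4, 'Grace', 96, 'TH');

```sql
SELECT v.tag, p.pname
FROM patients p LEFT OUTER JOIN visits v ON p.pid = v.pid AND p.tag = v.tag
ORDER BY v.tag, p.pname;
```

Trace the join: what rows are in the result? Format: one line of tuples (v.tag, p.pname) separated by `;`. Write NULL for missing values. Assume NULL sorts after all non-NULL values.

(GN, Uma); (GN, Uma); (GN, Uma); (GN, Uma); (GN, Uma); (GN, Uma); (GN, NULL); (GN, NULL); (GN, NULL); (NULL, Frank); (NULL, Heidi); (NULL, Liam); (NULL, Raj); (NULL, Wendy); (NULL, NULL)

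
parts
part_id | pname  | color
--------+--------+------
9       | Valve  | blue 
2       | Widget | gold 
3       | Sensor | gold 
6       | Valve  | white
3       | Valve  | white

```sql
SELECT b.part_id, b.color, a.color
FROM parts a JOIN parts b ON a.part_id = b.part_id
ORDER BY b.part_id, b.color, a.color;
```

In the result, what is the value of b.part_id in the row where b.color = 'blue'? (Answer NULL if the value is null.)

INNER JOIN keeps only pairs where the ON condition holds.
Matching on a.part_id = b.part_id.
- part_id=9: 1 matching b row(s), so 1 row(s) emitted.
- part_id=2: 1 matching b row(s), so 1 row(s) emitted.
- part_id=3: 2 matching b row(s), so 2 row(s) emitted.
- part_id=6: 1 matching b row(s), so 1 row(s) emitted.
- part_id=3: 2 matching b row(s), so 2 row(s) emitted.

9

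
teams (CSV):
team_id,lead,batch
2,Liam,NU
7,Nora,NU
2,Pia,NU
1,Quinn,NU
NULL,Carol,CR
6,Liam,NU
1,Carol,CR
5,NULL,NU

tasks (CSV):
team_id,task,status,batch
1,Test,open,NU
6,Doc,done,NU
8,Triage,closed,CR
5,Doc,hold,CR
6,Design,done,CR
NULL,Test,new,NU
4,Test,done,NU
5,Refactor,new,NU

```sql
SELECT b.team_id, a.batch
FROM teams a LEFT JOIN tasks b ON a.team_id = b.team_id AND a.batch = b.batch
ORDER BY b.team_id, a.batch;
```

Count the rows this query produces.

8

LEFT JOIN keeps every row from `teams`; unmatched rows get NULL for `tasks`'s columns.
Matching on a.team_id = b.team_id AND a.batch = b.batch. A NULL in a compared column never satisfies the condition.
Matched pairs: 3; unmatched a rows kept: 5.
Total: 3 matched + 5 padded = 8 rows.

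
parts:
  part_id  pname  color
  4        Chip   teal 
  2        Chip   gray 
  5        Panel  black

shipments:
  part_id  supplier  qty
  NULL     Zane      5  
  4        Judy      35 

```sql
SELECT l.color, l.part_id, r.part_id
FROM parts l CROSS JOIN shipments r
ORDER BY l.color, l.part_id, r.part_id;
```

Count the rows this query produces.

CROSS JOIN pairs every row of `parts` with every row of `shipments`: 3 × 2 = 6 rows.

6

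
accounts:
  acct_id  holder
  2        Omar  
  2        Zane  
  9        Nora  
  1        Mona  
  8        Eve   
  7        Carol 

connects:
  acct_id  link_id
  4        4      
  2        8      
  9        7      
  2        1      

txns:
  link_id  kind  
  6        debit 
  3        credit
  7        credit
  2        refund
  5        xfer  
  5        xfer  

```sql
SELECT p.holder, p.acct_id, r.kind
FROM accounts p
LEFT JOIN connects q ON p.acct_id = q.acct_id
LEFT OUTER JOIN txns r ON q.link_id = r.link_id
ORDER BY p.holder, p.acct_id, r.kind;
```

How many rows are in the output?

8

Joins associate left-to-right: accounts LEFT JOIN connects on acct_id gives 8 intermediate row(s).
Then LEFT JOIN `txns r` on link_id: each of those 8 rows is kept; rows whose q.link_id has no match in r get NULL for r's columns.
Result: 8 row(s).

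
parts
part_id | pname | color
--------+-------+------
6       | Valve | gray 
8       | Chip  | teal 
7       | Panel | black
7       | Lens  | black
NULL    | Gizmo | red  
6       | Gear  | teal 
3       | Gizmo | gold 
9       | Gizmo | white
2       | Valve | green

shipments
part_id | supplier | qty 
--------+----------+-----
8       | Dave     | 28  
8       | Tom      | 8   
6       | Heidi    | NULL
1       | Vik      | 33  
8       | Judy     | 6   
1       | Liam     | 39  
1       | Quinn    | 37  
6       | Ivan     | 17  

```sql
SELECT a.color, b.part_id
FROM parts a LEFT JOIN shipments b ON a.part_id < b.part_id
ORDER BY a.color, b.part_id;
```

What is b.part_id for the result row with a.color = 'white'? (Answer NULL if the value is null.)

LEFT JOIN keeps every row from `parts`; unmatched rows get NULL for `shipments`'s columns.
Matching on a.part_id < b.part_id. A NULL in a compared column never satisfies the condition.
- a row (part_id=6): matches 3 b row(s) → 3 output row(s).
- a row (part_id=8): no match → kept, b columns NULL.
- a row (part_id=7): matches 3 b row(s) → 3 output row(s).
- a row (part_id=7): matches 3 b row(s) → 3 output row(s).
- a row (part_id=NULL): no match → kept, b columns NULL.
- a row (part_id=6): matches 3 b row(s) → 3 output row(s).
- a row (part_id=3): matches 5 b row(s) → 5 output row(s).
- a row (part_id=9): no match → kept, b columns NULL.
- a row (part_id=2): matches 5 b row(s) → 5 output row(s).

NULL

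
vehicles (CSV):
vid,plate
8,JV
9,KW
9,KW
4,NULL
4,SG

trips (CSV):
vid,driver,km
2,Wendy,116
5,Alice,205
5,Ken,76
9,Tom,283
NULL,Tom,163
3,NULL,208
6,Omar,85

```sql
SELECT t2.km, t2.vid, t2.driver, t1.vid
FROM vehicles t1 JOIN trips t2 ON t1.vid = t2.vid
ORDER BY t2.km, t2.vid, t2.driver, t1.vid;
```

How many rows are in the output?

INNER JOIN keeps only pairs where the ON condition holds.
Matching on t1.vid = t2.vid. A NULL in a compared column never satisfies the condition.
- t1 row (vid=8): no match → dropped.
- t1 row (vid=9): matches 1 t2 row(s) → 1 output row(s).
- t1 row (vid=9): matches 1 t2 row(s) → 1 output row(s).
- t1 row (vid=4): no match → dropped.
- t1 row (vid=4): no match → dropped.
Total: 2 rows.

2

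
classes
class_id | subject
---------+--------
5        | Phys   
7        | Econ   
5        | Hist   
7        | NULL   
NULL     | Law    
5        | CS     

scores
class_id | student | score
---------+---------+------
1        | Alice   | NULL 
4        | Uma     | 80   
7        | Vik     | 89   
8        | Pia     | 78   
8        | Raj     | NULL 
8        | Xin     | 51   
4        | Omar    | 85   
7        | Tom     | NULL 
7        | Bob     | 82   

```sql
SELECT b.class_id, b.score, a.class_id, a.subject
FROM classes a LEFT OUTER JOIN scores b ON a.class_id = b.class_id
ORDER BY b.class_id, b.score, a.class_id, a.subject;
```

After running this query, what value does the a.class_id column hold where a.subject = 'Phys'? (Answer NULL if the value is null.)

LEFT JOIN keeps every row from `classes`; unmatched rows get NULL for `scores`'s columns.
Matching on a.class_id = b.class_id. A NULL in a compared column never satisfies the condition.
Matched pairs: 6; unmatched a rows kept: 4.

5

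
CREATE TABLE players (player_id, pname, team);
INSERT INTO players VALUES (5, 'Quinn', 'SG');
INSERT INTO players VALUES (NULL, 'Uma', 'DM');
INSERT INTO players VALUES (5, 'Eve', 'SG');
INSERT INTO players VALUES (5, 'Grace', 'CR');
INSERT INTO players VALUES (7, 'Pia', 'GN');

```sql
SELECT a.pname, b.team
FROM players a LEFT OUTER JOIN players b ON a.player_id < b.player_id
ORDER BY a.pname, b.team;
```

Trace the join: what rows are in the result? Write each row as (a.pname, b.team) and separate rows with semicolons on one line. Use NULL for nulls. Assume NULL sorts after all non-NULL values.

LEFT JOIN keeps every row from `players a`; unmatched rows get NULL for `players b`'s columns.
Matching on a.player_id < b.player_id. A NULL in a compared column never satisfies the condition.
Matched pairs: 3; unmatched a rows kept: 2.

(Eve, GN); (Grace, GN); (Pia, NULL); (Quinn, GN); (Uma, NULL)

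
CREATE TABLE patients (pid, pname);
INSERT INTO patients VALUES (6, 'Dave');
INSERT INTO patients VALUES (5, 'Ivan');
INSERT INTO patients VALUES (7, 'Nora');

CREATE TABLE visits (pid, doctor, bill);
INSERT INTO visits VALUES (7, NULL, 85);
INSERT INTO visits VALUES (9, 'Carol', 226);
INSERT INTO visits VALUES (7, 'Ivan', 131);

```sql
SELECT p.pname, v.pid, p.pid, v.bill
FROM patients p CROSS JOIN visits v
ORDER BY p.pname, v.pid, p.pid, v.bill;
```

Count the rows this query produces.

9

CROSS JOIN pairs every row of `patients` with every row of `visits`: 3 × 3 = 9 rows.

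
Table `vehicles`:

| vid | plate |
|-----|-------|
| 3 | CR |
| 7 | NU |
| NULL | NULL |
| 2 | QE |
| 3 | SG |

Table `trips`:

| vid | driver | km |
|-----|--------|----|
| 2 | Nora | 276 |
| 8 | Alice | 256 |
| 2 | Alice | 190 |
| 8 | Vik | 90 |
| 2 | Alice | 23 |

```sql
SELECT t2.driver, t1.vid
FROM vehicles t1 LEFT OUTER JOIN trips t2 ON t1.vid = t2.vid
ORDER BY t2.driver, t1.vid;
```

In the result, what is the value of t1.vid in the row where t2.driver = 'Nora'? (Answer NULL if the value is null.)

LEFT JOIN keeps every row from `vehicles`; unmatched rows get NULL for `trips`'s columns.
Matching on t1.vid = t2.vid. A NULL in a compared column never satisfies the condition.
- t1 row (vid=3): no match → kept, t2 columns NULL.
- t1 row (vid=7): no match → kept, t2 columns NULL.
- t1 row (vid=NULL): no match → kept, t2 columns NULL.
- t1 row (vid=2): matches 3 t2 row(s) → 3 output row(s).
- t1 row (vid=3): no match → kept, t2 columns NULL.

2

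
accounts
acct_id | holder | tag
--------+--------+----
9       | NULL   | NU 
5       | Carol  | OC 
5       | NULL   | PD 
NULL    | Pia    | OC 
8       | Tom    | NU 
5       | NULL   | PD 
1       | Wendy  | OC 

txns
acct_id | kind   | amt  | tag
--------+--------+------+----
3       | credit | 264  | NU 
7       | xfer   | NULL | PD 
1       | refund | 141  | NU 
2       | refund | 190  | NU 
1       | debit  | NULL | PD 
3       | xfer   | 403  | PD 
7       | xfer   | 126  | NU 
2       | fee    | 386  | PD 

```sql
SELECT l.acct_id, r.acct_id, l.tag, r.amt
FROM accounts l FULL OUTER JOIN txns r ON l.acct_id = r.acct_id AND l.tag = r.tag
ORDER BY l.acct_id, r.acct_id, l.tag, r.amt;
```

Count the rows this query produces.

15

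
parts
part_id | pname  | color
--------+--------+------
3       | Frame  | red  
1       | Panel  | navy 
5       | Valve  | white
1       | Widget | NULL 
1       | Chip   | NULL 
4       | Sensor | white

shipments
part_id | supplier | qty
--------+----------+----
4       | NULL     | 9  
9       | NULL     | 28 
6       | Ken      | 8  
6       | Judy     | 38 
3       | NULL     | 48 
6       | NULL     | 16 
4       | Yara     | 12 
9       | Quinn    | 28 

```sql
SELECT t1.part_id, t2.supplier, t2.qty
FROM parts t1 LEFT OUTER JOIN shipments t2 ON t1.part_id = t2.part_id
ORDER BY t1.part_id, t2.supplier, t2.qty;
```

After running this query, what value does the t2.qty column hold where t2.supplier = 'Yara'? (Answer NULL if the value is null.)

LEFT JOIN keeps every row from `parts`; unmatched rows get NULL for `shipments`'s columns.
Matching on t1.part_id = t2.part_id.
- t1[0] part_id=3 → 1 match(es) in t2 → 1 row(s).
- t1[1] part_id=1 → no match; kept with NULLs on the t2 side.
- t1[2] part_id=5 → no match; kept with NULLs on the t2 side.
- t1[3] part_id=1 → no match; kept with NULLs on the t2 side.
- t1[4] part_id=1 → no match; kept with NULLs on the t2 side.
- t1[5] part_id=4 → 2 match(es) in t2 → 2 row(s).

12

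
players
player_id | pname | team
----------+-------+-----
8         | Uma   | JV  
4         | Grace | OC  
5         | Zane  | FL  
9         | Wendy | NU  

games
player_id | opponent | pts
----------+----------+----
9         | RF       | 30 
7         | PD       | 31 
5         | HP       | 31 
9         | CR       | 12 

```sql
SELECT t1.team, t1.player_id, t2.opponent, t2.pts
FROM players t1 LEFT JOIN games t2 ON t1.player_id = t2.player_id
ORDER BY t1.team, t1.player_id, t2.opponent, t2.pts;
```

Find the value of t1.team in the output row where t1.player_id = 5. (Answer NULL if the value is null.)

FL

LEFT JOIN keeps every row from `players`; unmatched rows get NULL for `games`'s columns.
Matching on t1.player_id = t2.player_id.
- t1 row (player_id=8): no match → kept, t2 columns NULL.
- t1 row (player_id=4): no match → kept, t2 columns NULL.
- t1 row (player_id=5): matches 1 t2 row(s) → 1 output row(s).
- t1 row (player_id=9): matches 2 t2 row(s) → 2 output row(s).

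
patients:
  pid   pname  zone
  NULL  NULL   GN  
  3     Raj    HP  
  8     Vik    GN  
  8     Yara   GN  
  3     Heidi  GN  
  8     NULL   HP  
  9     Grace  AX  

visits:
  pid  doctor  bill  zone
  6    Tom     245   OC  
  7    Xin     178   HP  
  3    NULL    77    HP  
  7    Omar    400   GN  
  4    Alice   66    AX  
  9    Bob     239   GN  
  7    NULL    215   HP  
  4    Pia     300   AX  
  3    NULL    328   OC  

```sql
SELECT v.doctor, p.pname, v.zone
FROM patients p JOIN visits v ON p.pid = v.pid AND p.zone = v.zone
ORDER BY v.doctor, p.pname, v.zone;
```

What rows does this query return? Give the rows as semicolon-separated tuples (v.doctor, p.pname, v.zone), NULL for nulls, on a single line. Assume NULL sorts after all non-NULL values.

(NULL, Raj, HP)

INNER JOIN keeps only pairs where the ON condition holds.
Matching on p.pid = v.pid AND p.zone = v.zone. A NULL in a compared column never satisfies the condition.
Matched pairs: 1.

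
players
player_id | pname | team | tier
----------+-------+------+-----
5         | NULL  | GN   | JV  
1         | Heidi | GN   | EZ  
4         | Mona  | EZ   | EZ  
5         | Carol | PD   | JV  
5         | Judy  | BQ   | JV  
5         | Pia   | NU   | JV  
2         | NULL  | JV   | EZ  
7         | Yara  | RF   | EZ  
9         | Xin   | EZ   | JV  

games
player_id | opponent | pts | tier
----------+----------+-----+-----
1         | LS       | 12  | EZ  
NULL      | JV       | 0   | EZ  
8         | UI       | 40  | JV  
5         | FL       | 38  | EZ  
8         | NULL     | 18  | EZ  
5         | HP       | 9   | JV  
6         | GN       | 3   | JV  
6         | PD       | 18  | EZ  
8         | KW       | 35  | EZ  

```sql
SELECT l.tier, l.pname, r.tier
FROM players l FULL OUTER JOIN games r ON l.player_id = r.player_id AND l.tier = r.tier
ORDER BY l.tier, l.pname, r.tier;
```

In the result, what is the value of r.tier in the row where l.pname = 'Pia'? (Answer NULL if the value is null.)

FULL OUTER JOIN keeps every row from both sides; unmatched rows get NULL for the other side's columns.
Matching on l.player_id = r.player_id AND l.tier = r.tier. A NULL in a compared column never satisfies the condition.
- l row (player_id=5, tier=JV): matches 1 r row(s) → 1 output row(s).
- l row (player_id=1, tier=EZ): matches 1 r row(s) → 1 output row(s).
- l row (player_id=4, tier=EZ): no match → kept, r columns NULL.
- l row (player_id=5, tier=JV): matches 1 r row(s) → 1 output row(s).
- l row (player_id=5, tier=JV): matches 1 r row(s) → 1 output row(s).
- l row (player_id=5, tier=JV): matches 1 r row(s) → 1 output row(s).
- l row (player_id=2, tier=EZ): no match → kept, r columns NULL.
- l row (player_id=7, tier=EZ): no match → kept, r columns NULL.
- l row (player_id=9, tier=JV): no match → kept, r columns NULL.
- 7 r row(s) had no l match → kept, l columns NULL.

JV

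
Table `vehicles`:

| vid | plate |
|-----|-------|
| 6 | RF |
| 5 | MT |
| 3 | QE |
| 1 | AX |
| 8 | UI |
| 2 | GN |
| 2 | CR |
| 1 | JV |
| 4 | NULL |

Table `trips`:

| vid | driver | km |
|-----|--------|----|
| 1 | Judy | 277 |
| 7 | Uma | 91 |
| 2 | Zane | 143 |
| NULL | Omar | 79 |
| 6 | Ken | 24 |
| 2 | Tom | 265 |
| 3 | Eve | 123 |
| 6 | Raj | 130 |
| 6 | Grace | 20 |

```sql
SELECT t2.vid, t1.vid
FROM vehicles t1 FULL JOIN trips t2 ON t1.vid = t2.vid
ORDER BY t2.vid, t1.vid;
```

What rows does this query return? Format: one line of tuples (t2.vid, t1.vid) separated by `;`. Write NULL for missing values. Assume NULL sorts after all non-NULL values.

(1, 1); (1, 1); (2, 2); (2, 2); (2, 2); (2, 2); (3, 3); (6, 6); (6, 6); (6, 6); (7, NULL); (NULL, 4); (NULL, 5); (NULL, 8); (NULL, NULL)

FULL OUTER JOIN keeps every row from both sides; unmatched rows get NULL for the other side's columns.
Matching on t1.vid = t2.vid. A NULL in a compared column never satisfies the condition.
- vid=6: 3 matching t2 row(s), so 3 row(s) emitted.
- vid=5: no t2 row matches, row kept with t2 columns NULL.
- vid=3: 1 matching t2 row(s), so 1 row(s) emitted.
- vid=1: 1 matching t2 row(s), so 1 row(s) emitted.
- vid=8: no t2 row matches, row kept with t2 columns NULL.
- vid=2: 2 matching t2 row(s), so 2 row(s) emitted.
- vid=2: 2 matching t2 row(s), so 2 row(s) emitted.
- vid=1: 1 matching t2 row(s), so 1 row(s) emitted.
- vid=4: no t2 row matches, row kept with t2 columns NULL.
- 2 t2 row(s) had no t1 match → kept, t1 columns NULL.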